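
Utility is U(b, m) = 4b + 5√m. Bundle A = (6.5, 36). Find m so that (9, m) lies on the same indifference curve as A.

m = 16

U(6.5, 36) = 56.
Set U(9, m) = 56 and solve.
With b = 9: 5√m = 56 − 4·9 = 20, so √m = 4 and m = 16.
Check: U(9, 16) = 56.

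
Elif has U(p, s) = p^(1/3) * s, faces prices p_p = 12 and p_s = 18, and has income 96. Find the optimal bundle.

MU_p = 1/3·p^(-2/3)·s and MU_s = p^(1/3).
MRS = MU_p/MU_s = (1/3)·s/p.
Tangency: set MRS = p_p/p_s = 12/18 = 2/3.
So (1/3)·s/p = 2/3, i.e. s = 2·p.
Substitute into the budget 12·p + 18·s = 96: 48·p = 96, so p* = 2.
Then s* = 2·2 = 4.

p* = 2, s* = 4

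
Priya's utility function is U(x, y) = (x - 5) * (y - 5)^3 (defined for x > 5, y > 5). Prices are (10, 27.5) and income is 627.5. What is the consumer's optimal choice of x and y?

MU_x = (y−5)^3, MU_y = 3·(x−5)·(y−5)^2.
MRS = (1/3)·(y−5)/(x−5).
Tangency: set MRS = p_x/p_y = 10/27.5 = 4/11.
So (1/3)·(y − 5)/(x − 5) = 4/11, i.e. (y − 5) = (12/11)·(x − 5).
Rewrite the budget in excess-of-subsistence terms: 10·(x − 5) + 27.5·(y − 5) = 627.5 − 10·5 − 27.5·5 = 440.
Substituting, 40·(x − 5) = 440, so x − 5 = 11 and x* = 16.
Then y − 5 = (12/11)·11 = 12, so y* = 17.

x* = 16, y* = 17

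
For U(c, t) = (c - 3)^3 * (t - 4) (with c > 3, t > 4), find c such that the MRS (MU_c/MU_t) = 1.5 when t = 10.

c = 15

MU_c = 3·(c−3)^2·(t−4), MU_t = (c−3)^3.
MRS = (3/1)·(t−4)/(c−3).
Substitute t = 10: MRS = 18/(c − 3). Setting this equal to 1.5 gives c − 3 = 18/1.5 = 12, so c = 15.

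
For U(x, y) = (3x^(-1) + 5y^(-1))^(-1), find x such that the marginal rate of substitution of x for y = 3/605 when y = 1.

For CES with ρ = -1, MRS = (3/5)·(y/x)^2.
Setting (3/5)·(1/x)^2 = 3/605 gives (1/x)^2 = 1/121, so 1/x = 1/11 and x = 11.

x = 11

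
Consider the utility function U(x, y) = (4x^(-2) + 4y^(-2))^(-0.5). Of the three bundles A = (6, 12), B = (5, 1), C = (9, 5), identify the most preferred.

Evaluate utility at each bundle:
U(A) = 2.683.
U(B) = 0.490.
U(C) = 2.185.
Highest utility is A, so A ≻ C ≻ B.

Bundle A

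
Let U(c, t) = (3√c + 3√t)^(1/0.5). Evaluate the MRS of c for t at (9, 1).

For CES with ρ = 0.5, MRS = √(t/c).
At (9, 1): MRS = 1/3.
So at (9, 1) the consumer would give up 1/3 units of t for one more unit of c.

MRS = 1/3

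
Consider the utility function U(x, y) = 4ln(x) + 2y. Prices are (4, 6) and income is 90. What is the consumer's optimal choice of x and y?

MU_x = 4/x, MU_y = 2.
MRS = 4/x ÷ 2.
Tangency: set MRS = p_x/p_y = 4/6 = 2/3.
MRS depends only on x: 2/x = 2/3 ⇒ x* = 2/(2/3) = 3.
From the budget, 6·y = 90 − 4·3 = 78, so y* = 13.

x* = 3, y* = 13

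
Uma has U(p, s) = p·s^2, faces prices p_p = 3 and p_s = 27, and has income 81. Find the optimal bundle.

p* = 9, s* = 2

MU_p = s^2 and MU_s = 2·p·s.
MRS = MU_p/MU_s = (1/2)·s/p.
Tangency: set MRS = p_p/p_s = 3/27 = 1/9.
So (1/2)·s/p = 1/9, i.e. s = (2/9)·p.
Substitute into the budget 3·p + 27·s = 81: 9·p = 81, so p* = 9.
Then s* = (2/9)·9 = 2.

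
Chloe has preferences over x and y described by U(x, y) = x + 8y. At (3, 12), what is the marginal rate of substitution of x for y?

MU_x = 1, MU_y = 8, so MRS = 1/8 = 0.125 at every bundle.
At (3, 12): MRS = 0.125.
So at (3, 12) the consumer would give up 0.125 units of y for one more unit of x.

MRS = 0.125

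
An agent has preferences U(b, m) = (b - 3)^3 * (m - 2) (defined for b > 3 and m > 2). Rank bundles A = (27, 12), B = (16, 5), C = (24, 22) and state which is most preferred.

Bundle C

Evaluate utility at each bundle:
U(A) = 138240.
U(B) = 6591.
U(C) = 185220.
Highest utility is C, so C ≻ A ≻ B.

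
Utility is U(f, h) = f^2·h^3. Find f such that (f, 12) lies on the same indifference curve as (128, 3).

f = 16

U(128, 3) = 442368.
Set U(f, 12) = 442368 and solve.
With h = 12: 12^3 = 1728, so f^2 = 442368/1728 = 256; taking the square root, f = 16.
Check: U(16, 12) = 442368.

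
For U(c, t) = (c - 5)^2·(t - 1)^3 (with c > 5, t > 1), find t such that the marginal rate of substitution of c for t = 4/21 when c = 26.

MU_c = 2·(c−5)·(t−1)^3, MU_t = 3·(c−5)^2·(t−1)^2.
MRS = (2/3)·(t−1)/(c−5).
Substitute c = 26: MRS = (t − 1)/31.5. Setting this equal to 4/21 gives t − 1 = (4/21)·31.5 = 6, so t = 7.

t = 7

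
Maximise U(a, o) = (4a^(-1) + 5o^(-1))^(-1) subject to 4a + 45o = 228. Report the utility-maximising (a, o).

For CES with ρ = -1, MRS = (4/5)·(o/a)^2.
Tangency: set MRS = p_a/p_o = 4/45.
So (o/a)^2 = 1/9; taking the square root, o/a = 1/3, i.e. o = (1/3)·a.
Substitute into the budget 4·a + 45·o = 228: 19·a = 228, so a* = 12 and o* = (1/3)·12 = 4.

a* = 12, o* = 4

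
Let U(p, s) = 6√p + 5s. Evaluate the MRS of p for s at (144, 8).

MU_p = 6/(2√p), MU_s = 5.
MRS = 6/(2√p) ÷ 5.
At (144, 8): MRS = 0.05.
The indifference curve has slope −0.05 at this bundle.

MRS = 0.05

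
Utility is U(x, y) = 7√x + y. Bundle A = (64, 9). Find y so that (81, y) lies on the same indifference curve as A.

y = 2

U(64, 9) = 65.
Set U(81, y) = 65 and solve.
With x = 81: √81 = 9, so y = 65 − 7·9 = 2.
Check: U(81, 2) = 65.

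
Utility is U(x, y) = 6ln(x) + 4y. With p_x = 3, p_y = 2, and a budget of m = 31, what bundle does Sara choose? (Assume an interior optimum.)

x* = 1, y* = 14

MU_x = 6/x, MU_y = 4.
MRS = 6/x ÷ 4.
Tangency: set MRS = p_x/p_y = 3/2 = 1.5.
MRS depends only on x: 1.5/x = 1.5 ⇒ x* = 1.5/1.5 = 1.
From the budget, 2·y = 31 − 3·1 = 28, so y* = 14.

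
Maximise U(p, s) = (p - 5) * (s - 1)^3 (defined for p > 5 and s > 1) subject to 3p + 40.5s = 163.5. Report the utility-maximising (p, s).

MU_p = (s−1)^3, MU_s = 3·(p−5)·(s−1)^2.
MRS = (1/3)·(s−1)/(p−5).
Tangency: set MRS = p_p/p_s = 3/40.5 = 2/27.
So (1/3)·(s − 1)/(p − 5) = 2/27, i.e. (s − 1) = (2/9)·(p − 5).
Rewrite the budget in excess-of-subsistence terms: 3·(p − 5) + 40.5·(s − 1) = 163.5 − 3·5 − 40.5·1 = 108.
Substituting, 12·(p − 5) = 108, so p − 5 = 9 and p* = 14.
Then s − 1 = (2/9)·9 = 2, so s* = 3.

p* = 14, s* = 3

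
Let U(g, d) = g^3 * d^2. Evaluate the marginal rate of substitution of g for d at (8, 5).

MU_g = 3·g^2·d^2 and MU_d = 2·g^3·d.
MRS = MU_g/MU_d = (3/2)·d/g.
At (8, 5): MRS = 15/16.
So at (8, 5) the consumer would give up 15/16 units of d for one more unit of g.

MRS = 15/16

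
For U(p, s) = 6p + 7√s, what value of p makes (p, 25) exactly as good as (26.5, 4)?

U(26.5, 4) = 173.
Set U(p, 25) = 173 and solve.
With s = 25: √25 = 5, so 6p = 173 − 7·5 = 138 and p = 23.
Check: U(23, 25) = 173.

p = 23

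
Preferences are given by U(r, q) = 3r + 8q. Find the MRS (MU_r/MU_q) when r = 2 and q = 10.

MU_r = 3, MU_q = 8, so MRS = 3/8 = 0.375 at every bundle.
At (2, 10): MRS = 0.375.
That is, one extra unit of r is worth 0.375 units of q at the margin.

MRS = 0.375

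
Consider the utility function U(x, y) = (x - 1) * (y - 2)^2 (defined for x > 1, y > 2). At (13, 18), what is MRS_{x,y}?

MU_x = (y−2)^2, MU_y = 2·(x−1)·(y−2).
MRS = (1/2)·(y−2)/(x−1).
At (13, 18): MRS = 2/3.
So at (13, 18) the consumer would give up 2/3 units of y for one more unit of x.

MRS = 2/3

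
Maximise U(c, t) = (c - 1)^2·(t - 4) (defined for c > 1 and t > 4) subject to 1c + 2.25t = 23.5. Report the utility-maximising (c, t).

MU_c = 2·(c−1)·(t−4), MU_t = (c−1)^2.
MRS = (2/1)·(t−4)/(c−1).
Tangency: set MRS = p_c/p_t = 1/2.25 = 4/9.
So (2/1)·(t − 4)/(c − 1) = 4/9, i.e. (t − 4) = (2/9)·(c − 1).
Rewrite the budget in excess-of-subsistence terms: 1·(c − 1) + 2.25·(t − 4) = 23.5 − 1·1 − 2.25·4 = 13.5.
Substituting, 1.5·(c − 1) = 13.5, so c − 1 = 9 and c* = 10.
Then t − 4 = (2/9)·9 = 2, so t* = 6.

c* = 10, t* = 6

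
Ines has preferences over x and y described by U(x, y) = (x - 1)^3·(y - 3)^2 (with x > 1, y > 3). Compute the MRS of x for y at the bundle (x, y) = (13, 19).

MU_x = 3·(x−1)^2·(y−3)^2, MU_y = 2·(x−1)^3·(y−3).
MRS = (3/2)·(y−3)/(x−1).
At (13, 19): MRS = 2.
So at (13, 19) the consumer would give up 2 units of y for one more unit of x.

MRS = 2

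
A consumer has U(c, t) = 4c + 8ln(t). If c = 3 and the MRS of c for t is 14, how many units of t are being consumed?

MU_c = 4, MU_t = 8/t.
MRS = 4 ÷ (8/t).
MRS depends only on t: 0.5·t = 14 ⇒ t = 14/0.5 = 28.

t = 28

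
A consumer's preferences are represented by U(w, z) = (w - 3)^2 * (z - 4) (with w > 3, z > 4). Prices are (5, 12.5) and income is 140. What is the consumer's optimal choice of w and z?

w* = 13, z* = 6

MU_w = 2·(w−3)·(z−4), MU_z = (w−3)^2.
MRS = (2/1)·(z−4)/(w−3).
Tangency: set MRS = p_w/p_z = 5/12.5 = 0.4.
So (2/1)·(z − 4)/(w − 3) = 0.4, i.e. (z − 4) = 0.2·(w − 3).
Rewrite the budget in excess-of-subsistence terms: 5·(w − 3) + 12.5·(z − 4) = 140 − 5·3 − 12.5·4 = 75.
Substituting, 7.5·(w − 3) = 75, so w − 3 = 10 and w* = 13.
Then z − 4 = 0.2·10 = 2, so z* = 6.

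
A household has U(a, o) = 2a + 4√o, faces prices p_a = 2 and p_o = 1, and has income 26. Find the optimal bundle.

MU_a = 2, MU_o = 4/(2√o).
MRS = 2 ÷ (4/(2√o)).
Tangency: set MRS = p_a/p_o = 2/1 = 2.
MRS depends only on o: √o = 2 ⇒ √o = 2 ⇒ o* = 4.
From the budget, 2·a = 26 − 1·4 = 22, so a* = 11.

a* = 11, o* = 4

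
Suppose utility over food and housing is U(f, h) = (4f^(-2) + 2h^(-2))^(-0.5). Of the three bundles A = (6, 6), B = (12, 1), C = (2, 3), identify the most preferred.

Evaluate utility at each bundle:
U(A) = 2.449.
U(B) = 0.702.
U(C) = 0.905.
Highest utility is A, so A ≻ C ≻ B.

Bundle A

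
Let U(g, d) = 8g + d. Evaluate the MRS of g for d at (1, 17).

MU_g = 8, MU_d = 1, so MRS = 8/1 = 8 at every bundle.
At (1, 17): MRS = 8.
The indifference curve has slope −8 at this bundle.

MRS = 8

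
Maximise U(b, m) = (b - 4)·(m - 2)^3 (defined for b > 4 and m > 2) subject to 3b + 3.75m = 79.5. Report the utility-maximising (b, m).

MU_b = (m−2)^3, MU_m = 3·(b−4)·(m−2)^2.
MRS = (1/3)·(m−2)/(b−4).
Tangency: set MRS = p_b/p_m = 3/3.75 = 0.8.
So (1/3)·(m − 2)/(b − 4) = 0.8, i.e. (m − 2) = 2.4·(b − 4).
Rewrite the budget in excess-of-subsistence terms: 3·(b − 4) + 3.75·(m − 2) = 79.5 − 3·4 − 3.75·2 = 60.
Substituting, 12·(b − 4) = 60, so b − 4 = 5 and b* = 9.
Then m − 2 = 2.4·5 = 12, so m* = 14.

b* = 9, m* = 14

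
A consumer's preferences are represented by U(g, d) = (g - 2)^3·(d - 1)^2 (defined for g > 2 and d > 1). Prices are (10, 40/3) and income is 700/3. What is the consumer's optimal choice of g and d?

g* = 14, d* = 7

MU_g = 3·(g−2)^2·(d−1)^2, MU_d = 2·(g−2)^3·(d−1).
MRS = (3/2)·(d−1)/(g−2).
Tangency: set MRS = p_g/p_d = 10/(40/3) = 0.75.
So (3/2)·(d − 1)/(g − 2) = 0.75, i.e. (d − 1) = 0.5·(g − 2).
Rewrite the budget in excess-of-subsistence terms: 10·(g − 2) + (40/3)·(d − 1) = 700/3 − 10·2 − (40/3)·1 = 200.
Substituting, (50/3)·(g − 2) = 200, so g − 2 = 12 and g* = 14.
Then d − 1 = 0.5·12 = 6, so d* = 7.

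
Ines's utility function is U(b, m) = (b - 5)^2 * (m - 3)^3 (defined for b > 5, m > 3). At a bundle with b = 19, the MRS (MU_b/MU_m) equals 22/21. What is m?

m = 25

MU_b = 2·(b−5)·(m−3)^3, MU_m = 3·(b−5)^2·(m−3)^2.
MRS = (2/3)·(m−3)/(b−5).
Substitute b = 19: MRS = (m − 3)/21. Setting this equal to 22/21 gives m − 3 = (22/21)·21 = 22, so m = 25.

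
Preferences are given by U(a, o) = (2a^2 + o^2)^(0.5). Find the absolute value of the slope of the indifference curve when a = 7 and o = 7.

MRS = 2

For CES with ρ = 2, MRS = (2/1)·(o/a)^(-1).
At (7, 7): MRS = 2.
So at (7, 7) the consumer would give up 2 units of o for one more unit of a.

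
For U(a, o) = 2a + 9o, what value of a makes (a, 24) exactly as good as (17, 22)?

U(17, 22) = 232.
Set U(a, 24) = 232 and solve.
2a + 9·24 = 232 ⇒ 2a = 16 ⇒ a = 8.
Check: U(8, 24) = 232.

a = 8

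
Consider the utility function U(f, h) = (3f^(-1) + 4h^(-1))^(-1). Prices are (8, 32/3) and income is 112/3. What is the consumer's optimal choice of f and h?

For CES with ρ = -1, MRS = (3/4)·(h/f)^2.
Tangency: set MRS = p_f/p_h = 8/(32/3) = 0.75.
So (h/f)^2 = 1; taking the square root, h/f = 1, i.e. h = f.
Substitute into the budget 8·f + (32/3)·h = 112/3: (56/3)·f = 112/3, so f* = 2 and h* = 2.

f* = 2, h* = 2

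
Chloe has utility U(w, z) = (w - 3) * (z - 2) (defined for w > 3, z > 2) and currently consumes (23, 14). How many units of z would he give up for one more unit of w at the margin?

MRS = 0.6

MU_w = (z−2), MU_z = (w−3).
MRS = (z−2)/(w−3).
At (23, 14): MRS = 0.6.
The indifference curve has slope −0.6 at this bundle.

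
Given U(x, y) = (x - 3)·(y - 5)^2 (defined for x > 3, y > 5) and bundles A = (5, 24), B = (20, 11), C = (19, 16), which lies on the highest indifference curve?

Evaluate utility at each bundle:
U(A) = 722.
U(B) = 612.
U(C) = 1936.
Highest utility is C, so C ≻ A ≻ B.

Bundle C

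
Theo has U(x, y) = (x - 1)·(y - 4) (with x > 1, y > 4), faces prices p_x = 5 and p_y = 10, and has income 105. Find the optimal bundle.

MU_x = (y−4), MU_y = (x−1).
MRS = (y−4)/(x−1).
Tangency: set MRS = p_x/p_y = 5/10 = 0.5.
So (y − 4)/(x − 1) = 0.5, i.e. (y − 4) = 0.5·(x − 1).
Rewrite the budget in excess-of-subsistence terms: 5·(x − 1) + 10·(y − 4) = 105 − 5·1 − 10·4 = 60.
Substituting, 10·(x − 1) = 60, so x − 1 = 6 and x* = 7.
Then y − 4 = 0.5·6 = 3, so y* = 7.

x* = 7, y* = 7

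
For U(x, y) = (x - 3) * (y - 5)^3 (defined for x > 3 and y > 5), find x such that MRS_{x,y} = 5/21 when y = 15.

MU_x = (y−5)^3, MU_y = 3·(x−3)·(y−5)^2.
MRS = (1/3)·(y−5)/(x−3).
Substitute y = 15: MRS = (10/3)/(x − 3). Setting this equal to 5/21 gives x − 3 = (10/3)/(5/21) = 14, so x = 17.

x = 17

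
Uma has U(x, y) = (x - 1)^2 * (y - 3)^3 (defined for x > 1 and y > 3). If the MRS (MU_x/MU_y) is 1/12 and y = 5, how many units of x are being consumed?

x = 17

MU_x = 2·(x−1)·(y−3)^3, MU_y = 3·(x−1)^2·(y−3)^2.
MRS = (2/3)·(y−3)/(x−1).
Substitute y = 5: MRS = (4/3)/(x − 1). Setting this equal to 1/12 gives x − 1 = (4/3)/(1/12) = 16, so x = 17.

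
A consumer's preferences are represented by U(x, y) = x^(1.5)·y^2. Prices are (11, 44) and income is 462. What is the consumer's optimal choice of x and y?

MU_x = 1.5·√x·y^2 and MU_y = 2·x^(1.5)·y.
MRS = MU_x/MU_y = (0.75)·y/x.
Tangency: set MRS = p_x/p_y = 11/44 = 0.25.
So (0.75)·y/x = 0.25, i.e. y = (1/3)·x.
Substitute into the budget 11·x + 44·y = 462: (77/3)·x = 462, so x* = 18.
Then y* = (1/3)·18 = 6.

x* = 18, y* = 6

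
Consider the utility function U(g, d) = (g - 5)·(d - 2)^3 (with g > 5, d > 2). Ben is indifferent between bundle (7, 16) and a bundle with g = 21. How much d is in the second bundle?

U(7, 16) = 5488.
Set U(21, d) = 5488 and solve.
With g = 21: (21 − 5) = 16, so (d − 2)^3 = 5488/16 = 343.
Taking the cube root (with d > 2): d − 2 = 7, so d = 9.
Check: U(21, 9) = 5488.

d = 9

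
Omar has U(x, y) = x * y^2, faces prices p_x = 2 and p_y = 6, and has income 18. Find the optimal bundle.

MU_x = y^2 and MU_y = 2·x·y.
MRS = MU_x/MU_y = (1/2)·y/x.
Tangency: set MRS = p_x/p_y = 2/6 = 1/3.
So (1/2)·y/x = 1/3, i.e. y = (2/3)·x.
Substitute into the budget 2·x + 6·y = 18: 6·x = 18, so x* = 3.
Then y* = (2/3)·3 = 2.

x* = 3, y* = 2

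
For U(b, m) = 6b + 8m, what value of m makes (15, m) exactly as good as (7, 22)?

m = 16

U(7, 22) = 218.
Set U(15, m) = 218 and solve.
6·15 + 8m = 218 ⇒ 8m = 128 ⇒ m = 16.
Check: U(15, 16) = 218.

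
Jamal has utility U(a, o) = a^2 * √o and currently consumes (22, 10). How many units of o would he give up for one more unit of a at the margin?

MRS = 20/11

MU_a = 2·a·√o and MU_o = 0.5·a^2·o^(-0.5).
MRS = MU_a/MU_o = (4)·o/a.
At (22, 10): MRS = 20/11.
The indifference curve has slope −20/11 at this bundle.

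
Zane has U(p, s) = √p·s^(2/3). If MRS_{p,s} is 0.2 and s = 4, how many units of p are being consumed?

p = 15

MU_p = 0.5·p^(-0.5)·s^(2/3) and MU_s = 2/3·√p·s^(-1/3).
MRS = MU_p/MU_s = (0.75)·s/p.
Substitute s = 4: MRS = 3/p. Setting 3/p = 0.2 gives p = 3/0.2 = 15.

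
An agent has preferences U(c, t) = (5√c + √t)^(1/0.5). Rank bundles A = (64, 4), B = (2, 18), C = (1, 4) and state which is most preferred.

Bundle A

Evaluate utility at each bundle:
U(A) = 1764.000.
U(B) = 128.000.
U(C) = 49.000.
Highest utility is A, so A ≻ B ≻ C.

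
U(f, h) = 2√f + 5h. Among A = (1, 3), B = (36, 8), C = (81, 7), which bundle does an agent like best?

Bundle C

Evaluate utility at each bundle:
U(A) = 17.000.
U(B) = 52.000.
U(C) = 53.000.
Highest utility is C, so C ≻ B ≻ A.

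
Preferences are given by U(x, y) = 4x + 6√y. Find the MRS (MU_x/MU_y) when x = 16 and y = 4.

MRS = 8/3

MU_x = 4, MU_y = 6/(2√y).
MRS = 4 ÷ (6/(2√y)).
At (16, 4): MRS = 8/3.
That is, one extra unit of x is worth 8/3 units of y at the margin.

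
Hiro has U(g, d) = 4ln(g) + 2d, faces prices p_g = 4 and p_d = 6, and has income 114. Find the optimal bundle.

g* = 3, d* = 17

MU_g = 4/g, MU_d = 2.
MRS = 4/g ÷ 2.
Tangency: set MRS = p_g/p_d = 4/6 = 2/3.
MRS depends only on g: 2/g = 2/3 ⇒ g* = 2/(2/3) = 3.
From the budget, 6·d = 114 − 4·3 = 102, so d* = 17.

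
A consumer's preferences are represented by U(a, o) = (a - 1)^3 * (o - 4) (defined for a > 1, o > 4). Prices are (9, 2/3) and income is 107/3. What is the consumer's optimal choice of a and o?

a* = 3, o* = 13

MU_a = 3·(a−1)^2·(o−4), MU_o = (a−1)^3.
MRS = (3/1)·(o−4)/(a−1).
Tangency: set MRS = p_a/p_o = 9/(2/3) = 13.5.
So (3/1)·(o − 4)/(a − 1) = 13.5, i.e. (o − 4) = 4.5·(a − 1).
Rewrite the budget in excess-of-subsistence terms: 9·(a − 1) + (2/3)·(o − 4) = 107/3 − 9·1 − (2/3)·4 = 24.
Substituting, 12·(a − 1) = 24, so a − 1 = 2 and a* = 3.
Then o − 4 = 4.5·2 = 9, so o* = 13.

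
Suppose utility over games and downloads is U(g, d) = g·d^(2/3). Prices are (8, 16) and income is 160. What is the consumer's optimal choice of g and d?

g* = 12, d* = 4

MU_g = d^(2/3) and MU_d = 2/3·g·d^(-1/3).
MRS = MU_g/MU_d = (1.5)·d/g.
Tangency: set MRS = p_g/p_d = 8/16 = 0.5.
So (1.5)·d/g = 0.5, i.e. d = (1/3)·g.
Substitute into the budget 8·g + 16·d = 160: (40/3)·g = 160, so g* = 12.
Then d* = (1/3)·12 = 4.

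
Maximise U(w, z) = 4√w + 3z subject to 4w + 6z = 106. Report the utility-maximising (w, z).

MU_w = 4/(2√w), MU_z = 3.
MRS = 4/(2√w) ÷ 3.
Tangency: set MRS = p_w/p_z = 4/6 = 2/3.
MRS depends only on w: (2/3)/√w = 2/3 ⇒ √w = (2/3)/(2/3) = 1 ⇒ w* = 1.
From the budget, 6·z = 106 − 4·1 = 102, so z* = 17.

w* = 1, z* = 17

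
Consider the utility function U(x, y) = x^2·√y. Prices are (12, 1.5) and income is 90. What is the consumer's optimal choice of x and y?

MU_x = 2·x·√y and MU_y = 0.5·x^2·y^(-0.5).
MRS = MU_x/MU_y = (4)·y/x.
Tangency: set MRS = p_x/p_y = 12/1.5 = 8.
So (4)·y/x = 8, i.e. y = 2·x.
Substitute into the budget 12·x + 1.5·y = 90: 15·x = 90, so x* = 6.
Then y* = 2·6 = 12.

x* = 6, y* = 12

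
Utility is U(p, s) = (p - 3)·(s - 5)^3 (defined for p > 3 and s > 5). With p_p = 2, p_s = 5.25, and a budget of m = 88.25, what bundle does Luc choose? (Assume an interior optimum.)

p* = 10, s* = 13

MU_p = (s−5)^3, MU_s = 3·(p−3)·(s−5)^2.
MRS = (1/3)·(s−5)/(p−3).
Tangency: set MRS = p_p/p_s = 2/5.25 = 8/21.
So (1/3)·(s − 5)/(p − 3) = 8/21, i.e. (s − 5) = (8/7)·(p − 3).
Rewrite the budget in excess-of-subsistence terms: 2·(p − 3) + 5.25·(s − 5) = 88.25 − 2·3 − 5.25·5 = 56.
Substituting, 8·(p − 3) = 56, so p − 3 = 7 and p* = 10.
Then s − 5 = (8/7)·7 = 8, so s* = 13.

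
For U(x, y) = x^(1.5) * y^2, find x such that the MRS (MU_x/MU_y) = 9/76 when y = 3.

MU_x = 1.5·√x·y^2 and MU_y = 2·x^(1.5)·y.
MRS = MU_x/MU_y = (0.75)·y/x.
Substitute y = 3: MRS = 2.25/x. Setting 2.25/x = 9/76 gives x = 2.25/(9/76) = 19.

x = 19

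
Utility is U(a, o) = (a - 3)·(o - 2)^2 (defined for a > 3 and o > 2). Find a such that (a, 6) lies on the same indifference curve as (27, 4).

a = 9

U(27, 4) = 96.
Set U(a, 6) = 96 and solve.
With o = 6: (6 − 2)^2 = 16, so (a − 3) = 96/16 = 6.
So a = 3 + 6 = 9.
Check: U(9, 6) = 96.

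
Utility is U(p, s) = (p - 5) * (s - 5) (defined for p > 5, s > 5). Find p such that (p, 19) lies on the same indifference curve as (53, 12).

p = 29

U(53, 12) = 336.
Set U(p, 19) = 336 and solve.
With s = 19: (19 − 5) = 14, so (p − 5) = 336/14 = 24.
So p = 5 + 24 = 29.
Check: U(29, 19) = 336.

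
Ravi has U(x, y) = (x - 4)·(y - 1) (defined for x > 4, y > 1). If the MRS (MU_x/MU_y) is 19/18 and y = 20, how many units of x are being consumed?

x = 22

MU_x = (y−1), MU_y = (x−4).
MRS = (y−1)/(x−4).
Substitute y = 20: MRS = 19/(x − 4). Setting this equal to 19/18 gives x − 4 = 19/(19/18) = 18, so x = 22.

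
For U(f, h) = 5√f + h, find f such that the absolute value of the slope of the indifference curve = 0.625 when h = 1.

MU_f = 5/(2√f), MU_h = 1.
MRS = 5/(2√f) ÷ 1.
MRS depends only on f: 2.5/√f = 0.625 ⇒ √f = 2.5/0.625 = 4 ⇒ f = 16.

f = 16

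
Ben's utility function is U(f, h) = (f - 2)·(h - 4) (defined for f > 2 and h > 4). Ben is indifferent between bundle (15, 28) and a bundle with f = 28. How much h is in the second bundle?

h = 16

U(15, 28) = 312.
Set U(28, h) = 312 and solve.
With f = 28: (28 − 2) = 26, so (h − 4) = 312/26 = 12.
So h = 4 + 12 = 16.
Check: U(28, 16) = 312.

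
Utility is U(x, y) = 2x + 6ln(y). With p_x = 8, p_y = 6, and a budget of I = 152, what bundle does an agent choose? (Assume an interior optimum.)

x* = 16, y* = 4

MU_x = 2, MU_y = 6/y.
MRS = 2 ÷ (6/y).
Tangency: set MRS = p_x/p_y = 8/6 = 4/3.
MRS depends only on y: (1/3)·y = 4/3 ⇒ y* = (4/3)/(1/3) = 4.
From the budget, 8·x = 152 − 6·4 = 128, so x* = 16.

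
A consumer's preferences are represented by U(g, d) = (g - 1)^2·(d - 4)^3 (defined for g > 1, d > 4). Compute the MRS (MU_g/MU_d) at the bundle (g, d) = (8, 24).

MRS = 40/21

MU_g = 2·(g−1)·(d−4)^3, MU_d = 3·(g−1)^2·(d−4)^2.
MRS = (2/3)·(d−4)/(g−1).
At (8, 24): MRS = 40/21.
So at (8, 24) the consumer would give up 40/21 units of d for one more unit of g.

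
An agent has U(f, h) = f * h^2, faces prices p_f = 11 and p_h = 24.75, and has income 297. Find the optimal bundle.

MU_f = h^2 and MU_h = 2·f·h.
MRS = MU_f/MU_h = (1/2)·h/f.
Tangency: set MRS = p_f/p_h = 11/24.75 = 4/9.
So (1/2)·h/f = 4/9, i.e. h = (8/9)·f.
Substitute into the budget 11·f + 24.75·h = 297: 33·f = 297, so f* = 9.
Then h* = (8/9)·9 = 8.

f* = 9, h* = 8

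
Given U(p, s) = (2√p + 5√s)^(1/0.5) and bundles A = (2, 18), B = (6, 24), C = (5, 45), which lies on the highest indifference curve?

Evaluate utility at each bundle:
U(A) = 578.000.
U(B) = 864.000.
U(C) = 1445.000.
Highest utility is C, so C ≻ B ≻ A.

Bundle C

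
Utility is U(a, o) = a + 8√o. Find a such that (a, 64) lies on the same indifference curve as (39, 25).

U(39, 25) = 79.
Set U(a, 64) = 79 and solve.
With o = 64: √64 = 8, so a = 79 − 8·8 = 15.
Check: U(15, 64) = 79.

a = 15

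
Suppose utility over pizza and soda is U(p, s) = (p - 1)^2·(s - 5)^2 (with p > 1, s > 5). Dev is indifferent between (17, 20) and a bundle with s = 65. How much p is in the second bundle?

U(17, 20) = 57600.
Set U(p, 65) = 57600 and solve.
With s = 65: (65 − 5)^2 = 3600, so (p − 1)^2 = 57600/3600 = 16.
Taking the square root (with p > 1): p − 1 = 4, so p = 5.
Check: U(5, 65) = 57600.

p = 5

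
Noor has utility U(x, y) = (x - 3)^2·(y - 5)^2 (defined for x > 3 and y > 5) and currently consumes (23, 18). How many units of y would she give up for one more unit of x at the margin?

MRS = 0.65

MU_x = 2·(x−3)·(y−5)^2, MU_y = 2·(x−3)^2·(y−5).
MRS = (y−5)/(x−3).
At (23, 18): MRS = 0.65.
The indifference curve has slope −0.65 at this bundle.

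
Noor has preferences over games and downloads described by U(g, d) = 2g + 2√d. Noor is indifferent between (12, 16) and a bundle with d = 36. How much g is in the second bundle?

U(12, 16) = 32.
Set U(g, 36) = 32 and solve.
With d = 36: √36 = 6, so 2g = 32 − 2·6 = 20 and g = 10.
Check: U(10, 36) = 32.

g = 10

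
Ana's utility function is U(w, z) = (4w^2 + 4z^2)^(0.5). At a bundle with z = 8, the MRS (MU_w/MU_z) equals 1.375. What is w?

For CES with ρ = 2, MRS = (z/w)^(-1).
Setting (8/w)^(-1) = 1.375 gives 8/w = 8/11 and w = 11.

w = 11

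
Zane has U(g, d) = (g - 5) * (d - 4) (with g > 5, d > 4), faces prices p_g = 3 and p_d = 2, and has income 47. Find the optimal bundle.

g* = 9, d* = 10

MU_g = (d−4), MU_d = (g−5).
MRS = (d−4)/(g−5).
Tangency: set MRS = p_g/p_d = 3/2 = 1.5.
So (d − 4)/(g − 5) = 1.5, i.e. (d − 4) = 1.5·(g − 5).
Rewrite the budget in excess-of-subsistence terms: 3·(g − 5) + 2·(d − 4) = 47 − 3·5 − 2·4 = 24.
Substituting, 6·(g − 5) = 24, so g − 5 = 4 and g* = 9.
Then d − 4 = 1.5·4 = 6, so d* = 10.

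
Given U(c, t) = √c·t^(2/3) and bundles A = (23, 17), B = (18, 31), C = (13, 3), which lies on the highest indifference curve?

Evaluate utility at each bundle:
U(A) = 31.708.
U(B) = 41.868.
U(C) = 7.500.
Highest utility is B, so B ≻ A ≻ C.

Bundle B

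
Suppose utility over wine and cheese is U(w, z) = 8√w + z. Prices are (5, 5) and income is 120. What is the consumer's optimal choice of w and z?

w* = 16, z* = 8

MU_w = 8/(2√w), MU_z = 1.
MRS = 8/(2√w) ÷ 1.
Tangency: set MRS = p_w/p_z = 5/5 = 1.
MRS depends only on w: 4/√w = 1 ⇒ √w = 4/1 = 4 ⇒ w* = 16.
From the budget, 5·z = 120 − 5·16 = 40, so z* = 8.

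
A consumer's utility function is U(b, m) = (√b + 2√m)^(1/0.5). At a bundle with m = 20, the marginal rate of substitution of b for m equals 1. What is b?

For CES with ρ = 0.5, MRS = (1/2)·√(m/b).
Setting (1/2)·√(20/b) = 1 gives √(20/b) = 2, so 20/b = 4 and b = 5.

b = 5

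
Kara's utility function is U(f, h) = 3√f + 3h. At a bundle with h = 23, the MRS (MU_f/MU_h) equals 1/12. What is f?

MU_f = 3/(2√f), MU_h = 3.
MRS = 3/(2√f) ÷ 3.
MRS depends only on f: 0.5/√f = 1/12 ⇒ √f = 0.5/(1/12) = 6 ⇒ f = 36.

f = 36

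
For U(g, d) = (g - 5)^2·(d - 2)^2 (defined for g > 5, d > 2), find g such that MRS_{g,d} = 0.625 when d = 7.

g = 13

MU_g = 2·(g−5)·(d−2)^2, MU_d = 2·(g−5)^2·(d−2).
MRS = (d−2)/(g−5).
Substitute d = 7: MRS = 5/(g − 5). Setting this equal to 0.625 gives g − 5 = 5/0.625 = 8, so g = 13.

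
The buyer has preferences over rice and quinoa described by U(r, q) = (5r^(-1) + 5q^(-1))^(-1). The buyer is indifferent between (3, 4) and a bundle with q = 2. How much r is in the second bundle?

U depends on (r, q) only through S = 5r^(-1) + 5q^(-1), so equal utility means equal S. At (3, 4): S = 35/12.
With q = 2: 5·2^(-1) = 2.5, so 5r^(-1) = 35/12 − 2.5 = 5/12, i.e. r^(-1) = 1/12.
Hence r = 1/(1/12) = 12.
Check: U(12, 2) = 0.3429.

r = 12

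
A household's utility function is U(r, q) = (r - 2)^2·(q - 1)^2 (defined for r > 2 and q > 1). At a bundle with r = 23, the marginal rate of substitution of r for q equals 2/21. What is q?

MU_r = 2·(r−2)·(q−1)^2, MU_q = 2·(r−2)^2·(q−1).
MRS = (q−1)/(r−2).
Substitute r = 23: MRS = (q − 1)/21. Setting this equal to 2/21 gives q − 1 = (2/21)·21 = 2, so q = 3.

q = 3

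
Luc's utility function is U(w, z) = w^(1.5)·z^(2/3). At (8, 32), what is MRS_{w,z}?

MRS = 9

MU_w = 1.5·√w·z^(2/3) and MU_z = 2/3·w^(1.5)·z^(-1/3).
MRS = MU_w/MU_z = (2.25)·z/w.
At (8, 32): MRS = 9.
That is, one extra unit of w is worth 9 units of z at the margin.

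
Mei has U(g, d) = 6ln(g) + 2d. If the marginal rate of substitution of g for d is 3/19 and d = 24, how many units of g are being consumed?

MU_g = 6/g, MU_d = 2.
MRS = 6/g ÷ 2.
MRS depends only on g: 3/g = 3/19 ⇒ g = 3/(3/19) = 19.

g = 19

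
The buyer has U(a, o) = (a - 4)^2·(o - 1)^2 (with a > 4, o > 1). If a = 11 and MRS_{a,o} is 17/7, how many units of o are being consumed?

MU_a = 2·(a−4)·(o−1)^2, MU_o = 2·(a−4)^2·(o−1).
MRS = (o−1)/(a−4).
Substitute a = 11: MRS = (o − 1)/7. Setting this equal to 17/7 gives o − 1 = (17/7)·7 = 17, so o = 18.

o = 18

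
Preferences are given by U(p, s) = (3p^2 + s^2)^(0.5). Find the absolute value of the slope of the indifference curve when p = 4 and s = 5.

MRS = 2.4

For CES with ρ = 2, MRS = (3/1)·(s/p)^(-1).
At (4, 5): MRS = 2.4.
The indifference curve has slope −2.4 at this bundle.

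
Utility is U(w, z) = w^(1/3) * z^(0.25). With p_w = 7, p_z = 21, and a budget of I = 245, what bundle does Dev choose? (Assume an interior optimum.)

w* = 20, z* = 5

MU_w = 1/3·w^(-2/3)·z^(0.25) and MU_z = 0.25·w^(1/3)·z^(-0.75).
MRS = MU_w/MU_z = (4/3)·z/w.
Tangency: set MRS = p_w/p_z = 7/21 = 1/3.
So (4/3)·z/w = 1/3, i.e. z = 0.25·w.
Substitute into the budget 7·w + 21·z = 245: 12.25·w = 245, so w* = 20.
Then z* = 0.25·20 = 5.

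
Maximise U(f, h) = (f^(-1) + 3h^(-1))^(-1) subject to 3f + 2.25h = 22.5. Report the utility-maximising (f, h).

f* = 3, h* = 6

For CES with ρ = -1, MRS = (1/3)·(h/f)^2.
Tangency: set MRS = p_f/p_h = 3/2.25 = 4/3.
So (h/f)^2 = 4; taking the square root, h/f = 2, i.e. h = 2·f.
Substitute into the budget 3·f + 2.25·h = 22.5: 7.5·f = 22.5, so f* = 3 and h* = 2·3 = 6.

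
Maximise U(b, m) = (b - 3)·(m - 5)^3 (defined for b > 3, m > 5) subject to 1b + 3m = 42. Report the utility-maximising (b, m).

b* = 9, m* = 11

MU_b = (m−5)^3, MU_m = 3·(b−3)·(m−5)^2.
MRS = (1/3)·(m−5)/(b−3).
Tangency: set MRS = p_b/p_m = 1/3.
So (1/3)·(m − 5)/(b − 3) = 1/3, i.e. (m − 5) = (b − 3).
Rewrite the budget in excess-of-subsistence terms: 1·(b − 3) + 3·(m − 5) = 42 − 1·3 − 3·5 = 24.
Substituting, 4·(b − 3) = 24, so b − 3 = 6 and b* = 9.
Then m − 5 = 6, so m* = 11.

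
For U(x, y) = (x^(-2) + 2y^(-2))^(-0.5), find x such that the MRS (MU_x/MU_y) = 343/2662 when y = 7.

For CES with ρ = -2, MRS = (1/2)·(y/x)^3.
Setting (1/2)·(7/x)^3 = 343/2662 gives (7/x)^3 = 343/1331, so 7/x = 7/11 and x = 11.

x = 11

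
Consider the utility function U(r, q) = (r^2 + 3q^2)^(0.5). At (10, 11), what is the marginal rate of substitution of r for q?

For CES with ρ = 2, MRS = (1/3)·(q/r)^(-1).
At (10, 11): MRS = 10/33.
So at (10, 11) the consumer would give up 10/33 units of q for one more unit of r.

MRS = 10/33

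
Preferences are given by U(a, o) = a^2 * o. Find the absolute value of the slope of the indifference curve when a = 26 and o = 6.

MU_a = 2·a·o and MU_o = a^2.
MRS = MU_a/MU_o = (2/1)·o/a.
At (26, 6): MRS = 6/13.
The indifference curve has slope −6/13 at this bundle.

MRS = 6/13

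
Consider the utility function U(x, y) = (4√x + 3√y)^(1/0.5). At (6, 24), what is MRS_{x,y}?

MRS = 8/3

For CES with ρ = 0.5, MRS = (4/3)·√(y/x).
At (6, 24): MRS = 8/3.
The indifference curve has slope −8/3 at this bundle.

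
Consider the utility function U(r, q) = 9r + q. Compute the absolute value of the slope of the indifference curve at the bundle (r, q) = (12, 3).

MU_r = 9, MU_q = 1, so MRS = 9/1 = 9 at every bundle.
At (12, 3): MRS = 9.
The indifference curve has slope −9 at this bundle.

MRS = 9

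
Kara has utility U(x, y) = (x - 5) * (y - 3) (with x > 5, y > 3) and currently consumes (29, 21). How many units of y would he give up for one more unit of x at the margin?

MU_x = (y−3), MU_y = (x−5).
MRS = (y−3)/(x−5).
At (29, 21): MRS = 0.75.
So at (29, 21) the consumer would give up 0.75 units of y for one more unit of x.

MRS = 0.75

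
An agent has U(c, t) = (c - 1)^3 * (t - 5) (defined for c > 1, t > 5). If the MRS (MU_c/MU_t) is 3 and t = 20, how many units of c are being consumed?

MU_c = 3·(c−1)^2·(t−5), MU_t = (c−1)^3.
MRS = (3/1)·(t−5)/(c−1).
Substitute t = 20: MRS = 45/(c − 1). Setting this equal to 3 gives c − 1 = 45/3 = 15, so c = 16.

c = 16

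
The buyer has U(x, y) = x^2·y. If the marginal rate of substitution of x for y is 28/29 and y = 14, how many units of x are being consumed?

MU_x = 2·x·y and MU_y = x^2.
MRS = MU_x/MU_y = (2/1)·y/x.
Substitute y = 14: MRS = 28/x. Setting 28/x = 28/29 gives x = 28/(28/29) = 29.

x = 29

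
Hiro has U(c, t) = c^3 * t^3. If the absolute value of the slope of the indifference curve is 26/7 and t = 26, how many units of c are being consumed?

c = 7

MU_c = 3·c^2·t^3 and MU_t = 3·c^3·t^2.
MRS = MU_c/MU_t = t/c.
Substitute t = 26: MRS = 26/c. Setting 26/c = 26/7 gives c = 26/(26/7) = 7.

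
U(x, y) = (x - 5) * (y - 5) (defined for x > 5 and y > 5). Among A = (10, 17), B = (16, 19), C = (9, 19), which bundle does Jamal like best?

Bundle B

Evaluate utility at each bundle:
U(A) = 60.
U(B) = 154.
U(C) = 56.
Highest utility is B, so B ≻ A ≻ C.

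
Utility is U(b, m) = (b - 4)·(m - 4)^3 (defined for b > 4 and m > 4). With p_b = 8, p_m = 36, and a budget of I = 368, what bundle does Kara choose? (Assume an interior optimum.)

b* = 10, m* = 8

MU_b = (m−4)^3, MU_m = 3·(b−4)·(m−4)^2.
MRS = (1/3)·(m−4)/(b−4).
Tangency: set MRS = p_b/p_m = 8/36 = 2/9.
So (1/3)·(m − 4)/(b − 4) = 2/9, i.e. (m − 4) = (2/3)·(b − 4).
Rewrite the budget in excess-of-subsistence terms: 8·(b − 4) + 36·(m − 4) = 368 − 8·4 − 36·4 = 192.
Substituting, 32·(b − 4) = 192, so b − 4 = 6 and b* = 10.
Then m − 4 = (2/3)·6 = 4, so m* = 8.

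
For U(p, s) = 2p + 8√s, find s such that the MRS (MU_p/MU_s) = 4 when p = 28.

MU_p = 2, MU_s = 8/(2√s).
MRS = 2 ÷ (8/(2√s)).
MRS depends only on s: 0.5·√s = 4 ⇒ √s = 4/0.5 = 8 ⇒ s = 64.

s = 64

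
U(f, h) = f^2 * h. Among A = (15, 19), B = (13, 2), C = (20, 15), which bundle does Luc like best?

Bundle C

Evaluate utility at each bundle:
U(A) = 4275.
U(B) = 338.
U(C) = 6000.
Highest utility is C, so C ≻ A ≻ B.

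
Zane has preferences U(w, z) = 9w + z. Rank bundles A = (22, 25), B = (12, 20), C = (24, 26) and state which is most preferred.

Evaluate utility at each bundle:
U(A) = 223.
U(B) = 128.
U(C) = 242.
Highest utility is C, so C ≻ A ≻ B.

Bundle C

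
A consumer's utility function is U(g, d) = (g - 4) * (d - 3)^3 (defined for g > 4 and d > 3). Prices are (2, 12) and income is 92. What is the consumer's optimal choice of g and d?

g* = 10, d* = 6

MU_g = (d−3)^3, MU_d = 3·(g−4)·(d−3)^2.
MRS = (1/3)·(d−3)/(g−4).
Tangency: set MRS = p_g/p_d = 2/12 = 1/6.
So (1/3)·(d − 3)/(g − 4) = 1/6, i.e. (d − 3) = 0.5·(g − 4).
Rewrite the budget in excess-of-subsistence terms: 2·(g − 4) + 12·(d − 3) = 92 − 2·4 − 12·3 = 48.
Substituting, 8·(g − 4) = 48, so g − 4 = 6 and g* = 10.
Then d − 3 = 0.5·6 = 3, so d* = 6.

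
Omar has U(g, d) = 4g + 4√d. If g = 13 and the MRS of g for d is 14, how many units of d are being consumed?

MU_g = 4, MU_d = 4/(2√d).
MRS = 4 ÷ (4/(2√d)).
MRS depends only on d: 2·√d = 14 ⇒ √d = 14/2 = 7 ⇒ d = 49.

d = 49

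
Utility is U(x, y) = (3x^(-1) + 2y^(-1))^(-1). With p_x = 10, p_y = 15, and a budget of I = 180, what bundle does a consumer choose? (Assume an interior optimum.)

For CES with ρ = -1, MRS = (3/2)·(y/x)^2.
Tangency: set MRS = p_x/p_y = 10/15 = 2/3.
So (y/x)^2 = 4/9; taking the square root, y/x = 2/3, i.e. y = (2/3)·x.
Substitute into the budget 10·x + 15·y = 180: 20·x = 180, so x* = 9 and y* = (2/3)·9 = 6.

x* = 9, y* = 6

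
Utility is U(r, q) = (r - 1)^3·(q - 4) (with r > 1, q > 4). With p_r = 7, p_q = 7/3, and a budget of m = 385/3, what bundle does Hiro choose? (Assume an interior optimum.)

MU_r = 3·(r−1)^2·(q−4), MU_q = (r−1)^3.
MRS = (3/1)·(q−4)/(r−1).
Tangency: set MRS = p_r/p_q = 7/(7/3) = 3.
So (3/1)·(q − 4)/(r − 1) = 3, i.e. (q − 4) = (r − 1).
Rewrite the budget in excess-of-subsistence terms: 7·(r − 1) + (7/3)·(q − 4) = 385/3 − 7·1 − (7/3)·4 = 112.
Substituting, (28/3)·(r − 1) = 112, so r − 1 = 12 and r* = 13.
Then q − 4 = 12, so q* = 16.

r* = 13, q* = 16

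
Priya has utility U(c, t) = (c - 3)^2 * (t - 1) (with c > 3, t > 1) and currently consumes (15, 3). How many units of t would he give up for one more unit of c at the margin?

MU_c = 2·(c−3)·(t−1), MU_t = (c−3)^2.
MRS = (2/1)·(t−1)/(c−3).
At (15, 3): MRS = 1/3.
That is, one extra unit of c is worth 1/3 units of t at the margin.

MRS = 1/3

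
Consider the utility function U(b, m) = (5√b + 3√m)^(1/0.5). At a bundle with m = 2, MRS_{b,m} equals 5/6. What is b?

b = 8

For CES with ρ = 0.5, MRS = (5/3)·√(m/b).
Setting (5/3)·√(2/b) = 5/6 gives √(2/b) = 0.5, so 2/b = 0.25 and b = 8.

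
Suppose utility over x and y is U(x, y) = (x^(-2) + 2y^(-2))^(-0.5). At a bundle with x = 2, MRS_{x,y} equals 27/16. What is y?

For CES with ρ = -2, MRS = (1/2)·(y/x)^3.
Setting (1/2)·(y/2)^3 = 27/16 gives (y/2)^3 = 3.375, so y/2 = 1.5 and y = 3.

y = 3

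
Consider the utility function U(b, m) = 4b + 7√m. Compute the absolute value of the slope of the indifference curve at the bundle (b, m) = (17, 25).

MU_b = 4, MU_m = 7/(2√m).
MRS = 4 ÷ (7/(2√m)).
At (17, 25): MRS = 40/7.
So at (17, 25) the consumer would give up 40/7 units of m for one more unit of b.

MRS = 40/7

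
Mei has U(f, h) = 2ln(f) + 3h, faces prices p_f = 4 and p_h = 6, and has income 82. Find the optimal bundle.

f* = 1, h* = 13

MU_f = 2/f, MU_h = 3.
MRS = 2/f ÷ 3.
Tangency: set MRS = p_f/p_h = 4/6 = 2/3.
MRS depends only on f: (2/3)/f = 2/3 ⇒ f* = (2/3)/(2/3) = 1.
From the budget, 6·h = 82 − 4·1 = 78, so h* = 13.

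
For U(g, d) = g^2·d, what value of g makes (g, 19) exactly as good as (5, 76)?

g = 10

U(5, 76) = 1900.
Set U(g, 19) = 1900 and solve.
With d = 19: g^2 = 1900/19 = 100; taking the square root, g = 10.
Check: U(10, 19) = 1900.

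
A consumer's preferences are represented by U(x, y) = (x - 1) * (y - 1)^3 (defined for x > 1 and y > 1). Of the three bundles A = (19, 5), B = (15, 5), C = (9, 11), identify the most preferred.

Bundle C

Evaluate utility at each bundle:
U(A) = 1152.
U(B) = 896.
U(C) = 8000.
Highest utility is C, so C ≻ A ≻ B.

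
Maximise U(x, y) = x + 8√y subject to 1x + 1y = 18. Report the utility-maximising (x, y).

MU_x = 1, MU_y = 8/(2√y).
MRS = 1 ÷ (8/(2√y)).
Tangency: set MRS = p_x/p_y = 1/1 = 1.
MRS depends only on y: 0.25·√y = 1 ⇒ √y = 1/0.25 = 4 ⇒ y* = 16.
From the budget, 1·x = 18 − 1·16 = 2, so x* = 2.

x* = 2, y* = 16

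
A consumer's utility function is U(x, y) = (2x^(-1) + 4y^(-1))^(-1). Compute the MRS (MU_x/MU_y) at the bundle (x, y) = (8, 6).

For CES with ρ = -1, MRS = (2/4)·(y/x)^2.
At (8, 6): MRS = 9/32.
So at (8, 6) the consumer would give up 9/32 units of y for one more unit of x.

MRS = 9/32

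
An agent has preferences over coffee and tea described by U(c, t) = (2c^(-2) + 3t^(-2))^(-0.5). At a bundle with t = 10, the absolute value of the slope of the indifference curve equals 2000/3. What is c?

For CES with ρ = -2, MRS = (2/3)·(t/c)^3.
Setting (2/3)·(10/c)^3 = 2000/3 gives (10/c)^3 = 1000, so 10/c = 10 and c = 1.

c = 1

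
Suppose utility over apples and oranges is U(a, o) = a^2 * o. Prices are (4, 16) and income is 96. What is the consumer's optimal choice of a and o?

a* = 16, o* = 2

MU_a = 2·a·o and MU_o = a^2.
MRS = MU_a/MU_o = (2/1)·o/a.
Tangency: set MRS = p_a/p_o = 4/16 = 0.25.
So (2/1)·o/a = 0.25, i.e. o = 0.125·a.
Substitute into the budget 4·a + 16·o = 96: 6·a = 96, so a* = 16.
Then o* = 0.125·16 = 2.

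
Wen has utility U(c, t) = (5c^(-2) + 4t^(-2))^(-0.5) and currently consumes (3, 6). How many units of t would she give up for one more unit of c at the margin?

For CES with ρ = -2, MRS = (5/4)·(t/c)^3.
At (3, 6): MRS = 10.
That is, one extra unit of c is worth 10 units of t at the margin.

MRS = 10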